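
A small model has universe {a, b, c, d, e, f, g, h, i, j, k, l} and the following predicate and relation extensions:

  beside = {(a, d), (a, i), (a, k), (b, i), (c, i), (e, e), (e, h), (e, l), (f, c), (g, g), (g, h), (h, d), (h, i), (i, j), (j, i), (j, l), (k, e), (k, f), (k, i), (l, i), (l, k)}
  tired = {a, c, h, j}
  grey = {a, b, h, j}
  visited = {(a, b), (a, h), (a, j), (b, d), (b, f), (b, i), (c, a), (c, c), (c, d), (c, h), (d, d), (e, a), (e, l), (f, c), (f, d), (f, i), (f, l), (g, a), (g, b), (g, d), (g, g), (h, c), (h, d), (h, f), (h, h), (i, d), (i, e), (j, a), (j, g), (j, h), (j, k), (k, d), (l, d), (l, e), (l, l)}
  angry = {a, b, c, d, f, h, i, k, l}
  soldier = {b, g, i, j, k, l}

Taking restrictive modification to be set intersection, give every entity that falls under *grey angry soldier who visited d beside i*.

{b}

⟦who visited d⟧ = {x : ⟨x, d⟩ ∈ ⟦visited⟧} = {b, c, d, f, g, h, i, k, l}
⟦beside i⟧ = {x : ⟨x, i⟩ ∈ ⟦beside⟧} = {a, b, c, h, j, k, l}
⟦soldier⟧ = {b, g, i, j, k, l}
… ∩ ⟦who visited d⟧ = {b, g, i, j, k, l} ∩ {b, c, d, f, g, h, i, k, l} = {b, g, i, k, l}
… ∩ ⟦beside i⟧ = {b, g, i, k, l} ∩ {a, b, c, h, j, k, l} = {b, k, l}
… ∩ ⟦grey⟧ = {b, k, l} ∩ {a, b, h, j} = {b}
… ∩ ⟦angry⟧ = {b} ∩ {a, b, c, d, f, h, i, k, l} = {b}
So ⟦grey angry soldier who visited d beside i⟧ = {b}.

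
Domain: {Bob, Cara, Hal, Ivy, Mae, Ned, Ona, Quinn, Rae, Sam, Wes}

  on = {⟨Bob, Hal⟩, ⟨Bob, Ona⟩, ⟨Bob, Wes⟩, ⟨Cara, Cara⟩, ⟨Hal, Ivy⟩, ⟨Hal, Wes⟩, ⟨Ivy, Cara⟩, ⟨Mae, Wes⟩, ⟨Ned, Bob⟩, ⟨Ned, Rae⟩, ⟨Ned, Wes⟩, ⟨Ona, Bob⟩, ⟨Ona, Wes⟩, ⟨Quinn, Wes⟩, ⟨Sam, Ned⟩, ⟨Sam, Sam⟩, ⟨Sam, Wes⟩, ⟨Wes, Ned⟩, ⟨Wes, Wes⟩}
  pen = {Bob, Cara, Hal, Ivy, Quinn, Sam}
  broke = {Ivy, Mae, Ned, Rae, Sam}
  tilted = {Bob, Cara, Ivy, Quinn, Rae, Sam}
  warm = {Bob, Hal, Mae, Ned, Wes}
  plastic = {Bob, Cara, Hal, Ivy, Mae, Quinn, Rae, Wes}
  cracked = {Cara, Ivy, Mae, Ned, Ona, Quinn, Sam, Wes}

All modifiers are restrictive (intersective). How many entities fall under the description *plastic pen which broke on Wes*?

⟦which broke⟧ = ⟦broke⟧ = {Ivy, Mae, Ned, Rae, Sam}
⟦on Wes⟧ = {x : ⟨x, Wes⟩ ∈ ⟦on⟧} = {Bob, Hal, Mae, Ned, Ona, Quinn, Sam, Wes}
⟦pen⟧ = {Bob, Cara, Hal, Ivy, Quinn, Sam}
… ∩ ⟦which broke⟧ = {Bob, Cara, Hal, Ivy, Quinn, Sam} ∩ {Ivy, Mae, Ned, Rae, Sam} = {Ivy, Sam}
… ∩ ⟦on Wes⟧ = {Ivy, Sam} ∩ {Bob, Hal, Mae, Ned, Ona, Quinn, Sam, Wes} = {Sam}
… ∩ ⟦plastic⟧ = {Sam} ∩ {Bob, Cara, Hal, Ivy, Mae, Quinn, Rae, Wes} = ∅
⟦plastic pen which broke on Wes⟧ = ∅, so the cardinality is 0.

0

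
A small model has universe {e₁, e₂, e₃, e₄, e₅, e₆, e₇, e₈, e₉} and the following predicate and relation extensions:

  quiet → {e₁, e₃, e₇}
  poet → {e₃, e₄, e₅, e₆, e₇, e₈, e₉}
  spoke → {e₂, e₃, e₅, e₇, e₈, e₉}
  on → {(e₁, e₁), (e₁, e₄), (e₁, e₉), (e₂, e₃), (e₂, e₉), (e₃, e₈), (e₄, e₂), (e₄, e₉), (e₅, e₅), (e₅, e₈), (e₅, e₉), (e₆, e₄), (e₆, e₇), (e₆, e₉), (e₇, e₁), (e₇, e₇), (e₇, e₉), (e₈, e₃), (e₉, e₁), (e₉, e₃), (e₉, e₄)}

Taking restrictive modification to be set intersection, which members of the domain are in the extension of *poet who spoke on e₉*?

{e₅, e₇}

⟦who spoke⟧ = ⟦spoke⟧ = {e₂, e₃, e₅, e₇, e₈, e₉}
⟦on e₉⟧ = {x : ⟨x, e₉⟩ ∈ ⟦on⟧} = {e₁, e₂, e₄, e₅, e₆, e₇}
⟦poet⟧ = {e₃, e₄, e₅, e₆, e₇, e₈, e₉}
… ∩ ⟦who spoke⟧ = {e₃, e₄, e₅, e₆, e₇, e₈, e₉} ∩ {e₂, e₃, e₅, e₇, e₈, e₉} = {e₃, e₅, e₇, e₈, e₉}
… ∩ ⟦on e₉⟧ = {e₃, e₅, e₇, e₈, e₉} ∩ {e₁, e₂, e₄, e₅, e₆, e₇} = {e₅, e₇}
So ⟦poet who spoke on e₉⟧ = {e₅, e₇}.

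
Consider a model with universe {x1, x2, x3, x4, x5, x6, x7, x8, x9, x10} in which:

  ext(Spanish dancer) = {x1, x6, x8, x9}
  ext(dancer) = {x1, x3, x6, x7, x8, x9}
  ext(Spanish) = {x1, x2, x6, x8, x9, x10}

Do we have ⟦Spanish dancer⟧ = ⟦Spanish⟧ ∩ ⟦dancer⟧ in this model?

yes

⟦Spanish⟧ ∩ ⟦dancer⟧ = {x1, x2, x6, x8, x9, x10} ∩ {x1, x3, x6, x7, x8, x9} = {x1, x6, x8, x9}
Observed ⟦Spanish dancer⟧ = {x1, x6, x8, x9}.
These coincide, so the modifier is intersective here.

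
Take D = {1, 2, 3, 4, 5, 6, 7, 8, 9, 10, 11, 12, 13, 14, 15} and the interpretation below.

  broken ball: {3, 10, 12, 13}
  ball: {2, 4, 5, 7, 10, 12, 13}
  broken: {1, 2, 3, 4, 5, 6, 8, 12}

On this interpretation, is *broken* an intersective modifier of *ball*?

⟦broken⟧ ∩ ⟦ball⟧ = {1, 2, 3, 4, 5, 6, 8, 12} ∩ {2, 4, 5, 7, 10, 12, 13} = {2, 4, 5, 12}
Observed ⟦broken ball⟧ = {3, 10, 12, 13}.
These differ, so the modifier is not intersective in this model.

no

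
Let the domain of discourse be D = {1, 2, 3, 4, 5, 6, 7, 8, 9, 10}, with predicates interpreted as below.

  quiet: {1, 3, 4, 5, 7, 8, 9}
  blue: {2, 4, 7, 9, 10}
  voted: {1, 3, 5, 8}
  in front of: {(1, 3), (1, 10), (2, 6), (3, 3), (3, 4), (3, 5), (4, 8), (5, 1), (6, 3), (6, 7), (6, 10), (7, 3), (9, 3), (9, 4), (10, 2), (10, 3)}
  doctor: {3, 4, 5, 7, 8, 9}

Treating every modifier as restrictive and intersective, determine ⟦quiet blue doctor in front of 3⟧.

{7, 9}

⟦in front of 3⟧ = {x : ⟨x, 3⟩ ∈ ⟦in front of⟧} = {1, 3, 6, 7, 9, 10}
⟦doctor⟧ = {3, 4, 5, 7, 8, 9}
… ∩ ⟦in front of 3⟧ = {3, 4, 5, 7, 8, 9} ∩ {1, 3, 6, 7, 9, 10} = {3, 7, 9}
… ∩ ⟦quiet⟧ = {3, 7, 9} ∩ {1, 3, 4, 5, 7, 8, 9} = {3, 7, 9}
… ∩ ⟦blue⟧ = {3, 7, 9} ∩ {2, 4, 7, 9, 10} = {7, 9}
So ⟦quiet blue doctor in front of 3⟧ = {7, 9}.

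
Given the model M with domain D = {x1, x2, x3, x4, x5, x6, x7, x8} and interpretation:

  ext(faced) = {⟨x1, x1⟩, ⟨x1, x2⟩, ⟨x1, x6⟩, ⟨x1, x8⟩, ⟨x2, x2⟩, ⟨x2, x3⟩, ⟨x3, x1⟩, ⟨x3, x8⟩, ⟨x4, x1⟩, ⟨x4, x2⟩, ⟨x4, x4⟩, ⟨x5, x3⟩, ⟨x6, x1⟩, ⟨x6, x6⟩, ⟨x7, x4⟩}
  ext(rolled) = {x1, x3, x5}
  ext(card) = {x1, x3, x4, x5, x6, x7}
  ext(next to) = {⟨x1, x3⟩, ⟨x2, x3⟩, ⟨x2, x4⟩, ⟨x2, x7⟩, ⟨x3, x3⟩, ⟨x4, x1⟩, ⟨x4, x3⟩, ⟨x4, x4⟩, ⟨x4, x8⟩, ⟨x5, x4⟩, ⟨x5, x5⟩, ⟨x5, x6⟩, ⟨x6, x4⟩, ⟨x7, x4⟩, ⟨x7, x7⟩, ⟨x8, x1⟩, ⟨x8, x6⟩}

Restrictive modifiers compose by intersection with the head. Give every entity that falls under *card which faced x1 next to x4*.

⟦which faced x1⟧ = {x : ⟨x, x1⟩ ∈ ⟦faced⟧} = {x1, x3, x4, x6}
⟦next to x4⟧ = {x : ⟨x, x4⟩ ∈ ⟦next to⟧} = {x2, x4, x5, x6, x7}
⟦card⟧ = {x1, x3, x4, x5, x6, x7}
… ∩ ⟦which faced x1⟧ = {x1, x3, x4, x5, x6, x7} ∩ {x1, x3, x4, x6} = {x1, x3, x4, x6}
… ∩ ⟦next to x4⟧ = {x1, x3, x4, x6} ∩ {x2, x4, x5, x6, x7} = {x4, x6}
So ⟦card which faced x1 next to x4⟧ = {x4, x6}.

{x4, x6}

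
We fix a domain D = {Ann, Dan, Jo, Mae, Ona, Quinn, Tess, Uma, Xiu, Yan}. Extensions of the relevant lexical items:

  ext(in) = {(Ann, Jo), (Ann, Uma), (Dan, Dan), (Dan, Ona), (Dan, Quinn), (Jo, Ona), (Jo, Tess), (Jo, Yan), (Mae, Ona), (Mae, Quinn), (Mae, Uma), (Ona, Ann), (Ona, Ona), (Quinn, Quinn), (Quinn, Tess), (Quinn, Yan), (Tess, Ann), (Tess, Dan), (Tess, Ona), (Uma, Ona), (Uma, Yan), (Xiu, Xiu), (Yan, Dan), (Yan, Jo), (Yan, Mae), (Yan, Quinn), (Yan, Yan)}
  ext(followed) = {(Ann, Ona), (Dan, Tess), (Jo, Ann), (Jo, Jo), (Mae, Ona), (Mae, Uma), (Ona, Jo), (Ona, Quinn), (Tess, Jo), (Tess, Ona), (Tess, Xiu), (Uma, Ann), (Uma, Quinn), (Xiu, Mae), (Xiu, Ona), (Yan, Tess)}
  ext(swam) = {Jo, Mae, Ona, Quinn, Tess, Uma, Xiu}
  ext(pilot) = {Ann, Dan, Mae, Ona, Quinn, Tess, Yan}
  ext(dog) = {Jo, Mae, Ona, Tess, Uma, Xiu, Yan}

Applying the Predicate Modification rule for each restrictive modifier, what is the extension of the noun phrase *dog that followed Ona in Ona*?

⟦that followed Ona⟧ = {x : ⟨x, Ona⟩ ∈ ⟦followed⟧} = {Ann, Mae, Tess, Xiu}
⟦in Ona⟧ = {x : ⟨x, Ona⟩ ∈ ⟦in⟧} = {Dan, Jo, Mae, Ona, Tess, Uma}
⟦dog⟧ = {Jo, Mae, Ona, Tess, Uma, Xiu, Yan}
… ∩ ⟦that followed Ona⟧ = {Jo, Mae, Ona, Tess, Uma, Xiu, Yan} ∩ {Ann, Mae, Tess, Xiu} = {Mae, Tess, Xiu}
… ∩ ⟦in Ona⟧ = {Mae, Tess, Xiu} ∩ {Dan, Jo, Mae, Ona, Tess, Uma} = {Mae, Tess}
So ⟦dog that followed Ona in Ona⟧ = {Mae, Tess}.

{Mae, Tess}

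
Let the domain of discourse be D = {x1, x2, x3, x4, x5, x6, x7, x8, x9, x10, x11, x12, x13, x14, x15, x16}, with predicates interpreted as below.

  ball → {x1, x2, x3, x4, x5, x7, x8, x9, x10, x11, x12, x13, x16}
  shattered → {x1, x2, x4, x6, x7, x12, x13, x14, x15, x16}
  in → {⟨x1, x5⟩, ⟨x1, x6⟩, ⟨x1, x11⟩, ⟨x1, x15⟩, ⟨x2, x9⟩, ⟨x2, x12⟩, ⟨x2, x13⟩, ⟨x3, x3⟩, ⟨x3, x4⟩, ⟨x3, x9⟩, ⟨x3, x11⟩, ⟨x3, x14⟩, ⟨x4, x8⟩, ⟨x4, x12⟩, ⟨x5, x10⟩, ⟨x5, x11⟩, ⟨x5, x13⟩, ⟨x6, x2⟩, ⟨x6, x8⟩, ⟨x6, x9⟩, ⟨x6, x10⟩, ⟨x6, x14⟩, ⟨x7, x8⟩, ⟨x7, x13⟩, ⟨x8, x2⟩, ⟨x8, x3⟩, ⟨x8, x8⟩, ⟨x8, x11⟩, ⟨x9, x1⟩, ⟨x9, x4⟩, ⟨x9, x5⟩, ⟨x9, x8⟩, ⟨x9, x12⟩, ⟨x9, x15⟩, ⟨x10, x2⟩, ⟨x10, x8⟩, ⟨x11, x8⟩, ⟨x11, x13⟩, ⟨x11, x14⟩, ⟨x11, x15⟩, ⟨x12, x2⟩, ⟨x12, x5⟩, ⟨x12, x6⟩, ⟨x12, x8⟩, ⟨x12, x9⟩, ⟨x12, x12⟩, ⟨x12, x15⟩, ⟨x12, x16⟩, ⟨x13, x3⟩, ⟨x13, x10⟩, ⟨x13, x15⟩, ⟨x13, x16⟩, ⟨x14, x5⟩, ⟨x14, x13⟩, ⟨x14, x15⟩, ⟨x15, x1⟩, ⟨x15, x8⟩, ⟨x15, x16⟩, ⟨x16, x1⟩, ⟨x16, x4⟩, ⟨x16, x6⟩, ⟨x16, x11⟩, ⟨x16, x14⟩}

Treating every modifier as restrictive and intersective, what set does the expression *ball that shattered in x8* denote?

{x4, x7, x12}

⟦that shattered⟧ = ⟦shattered⟧ = {x1, x2, x4, x6, x7, x12, x13, x14, x15, x16}
⟦in x8⟧ = {x : ⟨x, x8⟩ ∈ ⟦in⟧} = {x4, x6, x7, x8, x9, x10, x11, x12, x15}
⟦ball⟧ = {x1, x2, x3, x4, x5, x7, x8, x9, x10, x11, x12, x13, x16}
… ∩ ⟦that shattered⟧ = {x1, x2, x3, x4, x5, x7, x8, x9, x10, x11, x12, x13, x16} ∩ {x1, x2, x4, x6, x7, x12, x13, x14, x15, x16} = {x1, x2, x4, x7, x12, x13, x16}
… ∩ ⟦in x8⟧ = {x1, x2, x4, x7, x12, x13, x16} ∩ {x4, x6, x7, x8, x9, x10, x11, x12, x15} = {x4, x7, x12}
So ⟦ball that shattered in x8⟧ = {x4, x7, x12}.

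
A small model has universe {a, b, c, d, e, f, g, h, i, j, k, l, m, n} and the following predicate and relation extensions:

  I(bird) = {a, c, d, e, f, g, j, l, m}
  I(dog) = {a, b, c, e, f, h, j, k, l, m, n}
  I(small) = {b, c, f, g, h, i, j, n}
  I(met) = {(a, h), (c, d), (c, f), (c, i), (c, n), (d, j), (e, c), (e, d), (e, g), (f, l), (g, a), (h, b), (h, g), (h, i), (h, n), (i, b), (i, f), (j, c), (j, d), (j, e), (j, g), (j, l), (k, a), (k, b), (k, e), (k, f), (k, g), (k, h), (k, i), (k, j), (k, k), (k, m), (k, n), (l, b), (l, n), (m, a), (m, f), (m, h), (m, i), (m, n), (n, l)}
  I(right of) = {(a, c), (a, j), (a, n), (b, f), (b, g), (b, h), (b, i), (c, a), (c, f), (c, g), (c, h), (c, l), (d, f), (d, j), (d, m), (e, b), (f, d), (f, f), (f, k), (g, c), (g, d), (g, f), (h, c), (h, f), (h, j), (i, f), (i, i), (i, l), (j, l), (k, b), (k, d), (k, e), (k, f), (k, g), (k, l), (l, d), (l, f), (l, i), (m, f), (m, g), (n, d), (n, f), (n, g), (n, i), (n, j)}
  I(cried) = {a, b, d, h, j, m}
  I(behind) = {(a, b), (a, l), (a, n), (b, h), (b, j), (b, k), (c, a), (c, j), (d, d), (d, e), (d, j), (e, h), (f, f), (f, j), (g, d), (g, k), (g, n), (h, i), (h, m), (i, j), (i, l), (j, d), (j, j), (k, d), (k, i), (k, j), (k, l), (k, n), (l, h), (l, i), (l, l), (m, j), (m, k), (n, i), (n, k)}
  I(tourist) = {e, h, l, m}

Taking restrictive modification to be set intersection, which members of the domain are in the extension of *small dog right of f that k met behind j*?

⟦right of f⟧ = {x : ⟨x, f⟩ ∈ ⟦right of⟧} = {b, c, d, f, g, h, i, k, l, m, n}
⟦that k met⟧ = {x : ⟨k, x⟩ ∈ ⟦met⟧} = {a, b, e, f, g, h, i, j, k, m, n}
⟦behind j⟧ = {x : ⟨x, j⟩ ∈ ⟦behind⟧} = {b, c, d, f, i, j, k, m}
⟦dog⟧ = {a, b, c, e, f, h, j, k, l, m, n}
… ∩ ⟦right of f⟧ = {a, b, c, e, f, h, j, k, l, m, n} ∩ {b, c, d, f, g, h, i, k, l, m, n} = {b, c, f, h, k, l, m, n}
… ∩ ⟦that k met⟧ = {b, c, f, h, k, l, m, n} ∩ {a, b, e, f, g, h, i, j, k, m, n} = {b, f, h, k, m, n}
… ∩ ⟦behind j⟧ = {b, f, h, k, m, n} ∩ {b, c, d, f, i, j, k, m} = {b, f, k, m}
… ∩ ⟦small⟧ = {b, f, k, m} ∩ {b, c, f, g, h, i, j, n} = {b, f}
So ⟦small dog right of f that k met behind j⟧ = {b, f}.

{b, f}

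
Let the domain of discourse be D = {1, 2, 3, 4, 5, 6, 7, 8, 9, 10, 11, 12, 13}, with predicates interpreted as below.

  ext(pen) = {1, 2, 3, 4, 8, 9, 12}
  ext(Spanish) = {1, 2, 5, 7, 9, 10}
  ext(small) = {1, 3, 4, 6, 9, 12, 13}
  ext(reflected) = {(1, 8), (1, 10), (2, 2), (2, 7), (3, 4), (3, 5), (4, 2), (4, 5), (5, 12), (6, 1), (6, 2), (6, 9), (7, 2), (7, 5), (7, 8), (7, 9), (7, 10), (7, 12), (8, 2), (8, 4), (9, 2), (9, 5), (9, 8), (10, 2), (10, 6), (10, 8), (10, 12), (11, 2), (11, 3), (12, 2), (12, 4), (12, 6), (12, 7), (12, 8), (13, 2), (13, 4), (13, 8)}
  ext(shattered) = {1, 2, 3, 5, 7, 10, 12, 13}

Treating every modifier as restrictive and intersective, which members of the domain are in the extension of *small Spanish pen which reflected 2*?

{9}

⟦which reflected 2⟧ = {x : ⟨x, 2⟩ ∈ ⟦reflected⟧} = {2, 4, 6, 7, 8, 9, 10, 11, 12, 13}
⟦pen⟧ = {1, 2, 3, 4, 8, 9, 12}
… ∩ ⟦which reflected 2⟧ = {1, 2, 3, 4, 8, 9, 12} ∩ {2, 4, 6, 7, 8, 9, 10, 11, 12, 13} = {2, 4, 8, 9, 12}
… ∩ ⟦small⟧ = {2, 4, 8, 9, 12} ∩ {1, 3, 4, 6, 9, 12, 13} = {4, 9, 12}
… ∩ ⟦Spanish⟧ = {4, 9, 12} ∩ {1, 2, 5, 7, 9, 10} = {9}
So ⟦small Spanish pen which reflected 2⟧ = {9}.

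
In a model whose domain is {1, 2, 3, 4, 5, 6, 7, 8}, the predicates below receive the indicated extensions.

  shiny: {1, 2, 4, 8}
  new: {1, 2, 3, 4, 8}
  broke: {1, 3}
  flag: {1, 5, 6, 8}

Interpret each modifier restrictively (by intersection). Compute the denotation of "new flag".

{1, 8}

⟦flag⟧ = {1, 5, 6, 8}
… ∩ ⟦new⟧ = {1, 5, 6, 8} ∩ {1, 2, 3, 4, 8} = {1, 8}
So ⟦new flag⟧ = {1, 8}.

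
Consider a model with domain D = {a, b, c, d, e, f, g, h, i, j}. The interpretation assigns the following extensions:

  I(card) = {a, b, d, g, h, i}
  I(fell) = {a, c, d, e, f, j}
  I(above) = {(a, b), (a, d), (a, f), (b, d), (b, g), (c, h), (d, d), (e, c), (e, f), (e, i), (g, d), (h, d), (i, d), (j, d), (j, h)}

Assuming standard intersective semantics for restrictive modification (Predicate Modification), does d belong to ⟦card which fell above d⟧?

⟦which fell⟧ = ⟦fell⟧ = {a, c, d, e, f, j}
⟦above d⟧ = {x : ⟨x, d⟩ ∈ ⟦above⟧} = {a, b, d, g, h, i, j}
⟦card⟧ = {a, b, d, g, h, i}
… ∩ ⟦which fell⟧ = {a, b, d, g, h, i} ∩ {a, c, d, e, f, j} = {a, d}
… ∩ ⟦above d⟧ = {a, d} ∩ {a, b, d, g, h, i, j} = {a, d}
⟦card which fell above d⟧ = {a, d}; d ∈ this set.

yes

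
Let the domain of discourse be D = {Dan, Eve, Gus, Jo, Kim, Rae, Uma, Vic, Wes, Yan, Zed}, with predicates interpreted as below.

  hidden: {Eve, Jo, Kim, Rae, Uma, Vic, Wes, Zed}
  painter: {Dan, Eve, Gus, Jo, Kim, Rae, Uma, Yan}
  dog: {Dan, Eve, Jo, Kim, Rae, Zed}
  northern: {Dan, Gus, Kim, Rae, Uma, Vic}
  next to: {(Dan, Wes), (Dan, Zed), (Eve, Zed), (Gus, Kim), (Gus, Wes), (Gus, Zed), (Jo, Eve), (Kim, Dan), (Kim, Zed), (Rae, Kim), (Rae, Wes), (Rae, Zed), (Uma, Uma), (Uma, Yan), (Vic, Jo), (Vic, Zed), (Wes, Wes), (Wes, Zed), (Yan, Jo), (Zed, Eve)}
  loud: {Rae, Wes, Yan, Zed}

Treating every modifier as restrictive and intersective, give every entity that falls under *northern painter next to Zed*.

⟦next to Zed⟧ = {x : ⟨x, Zed⟩ ∈ ⟦next to⟧} = {Dan, Eve, Gus, Kim, Rae, Vic, Wes}
⟦painter⟧ = {Dan, Eve, Gus, Jo, Kim, Rae, Uma, Yan}
… ∩ ⟦next to Zed⟧ = {Dan, Eve, Gus, Jo, Kim, Rae, Uma, Yan} ∩ {Dan, Eve, Gus, Kim, Rae, Vic, Wes} = {Dan, Eve, Gus, Kim, Rae}
… ∩ ⟦northern⟧ = {Dan, Eve, Gus, Kim, Rae} ∩ {Dan, Gus, Kim, Rae, Uma, Vic} = {Dan, Gus, Kim, Rae}
So ⟦northern painter next to Zed⟧ = {Dan, Gus, Kim, Rae}.

{Dan, Gus, Kim, Rae}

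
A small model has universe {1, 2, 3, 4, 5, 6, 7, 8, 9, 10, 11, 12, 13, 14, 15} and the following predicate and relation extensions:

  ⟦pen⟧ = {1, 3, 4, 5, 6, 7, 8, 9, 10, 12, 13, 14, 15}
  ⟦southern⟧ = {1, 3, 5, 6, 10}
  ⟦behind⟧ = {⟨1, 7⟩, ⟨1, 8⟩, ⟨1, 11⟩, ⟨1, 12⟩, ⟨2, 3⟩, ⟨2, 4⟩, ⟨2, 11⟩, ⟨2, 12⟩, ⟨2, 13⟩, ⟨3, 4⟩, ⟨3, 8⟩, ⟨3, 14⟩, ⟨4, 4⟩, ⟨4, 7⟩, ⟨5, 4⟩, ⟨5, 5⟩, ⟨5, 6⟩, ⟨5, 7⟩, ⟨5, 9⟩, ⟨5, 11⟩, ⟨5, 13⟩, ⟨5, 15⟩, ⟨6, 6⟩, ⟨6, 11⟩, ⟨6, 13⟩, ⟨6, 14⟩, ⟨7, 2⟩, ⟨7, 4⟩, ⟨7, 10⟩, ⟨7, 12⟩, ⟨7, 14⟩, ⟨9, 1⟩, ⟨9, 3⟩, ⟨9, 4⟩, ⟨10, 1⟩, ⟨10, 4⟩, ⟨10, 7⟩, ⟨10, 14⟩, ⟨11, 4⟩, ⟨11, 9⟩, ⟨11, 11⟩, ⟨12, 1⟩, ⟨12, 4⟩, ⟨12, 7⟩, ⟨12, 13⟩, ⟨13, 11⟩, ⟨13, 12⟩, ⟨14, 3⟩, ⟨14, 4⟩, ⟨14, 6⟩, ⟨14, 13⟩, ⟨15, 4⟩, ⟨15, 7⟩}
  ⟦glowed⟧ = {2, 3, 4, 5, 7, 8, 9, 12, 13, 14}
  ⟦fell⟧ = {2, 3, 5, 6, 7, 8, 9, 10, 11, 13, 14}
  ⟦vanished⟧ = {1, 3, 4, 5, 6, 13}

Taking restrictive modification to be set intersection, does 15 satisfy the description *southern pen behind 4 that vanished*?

⟦behind 4⟧ = {x : ⟨x, 4⟩ ∈ ⟦behind⟧} = {2, 3, 4, 5, 7, 9, 10, 11, 12, 14, 15}
⟦that vanished⟧ = ⟦vanished⟧ = {1, 3, 4, 5, 6, 13}
⟦pen⟧ = {1, 3, 4, 5, 6, 7, 8, 9, 10, 12, 13, 14, 15}
… ∩ ⟦behind 4⟧ = {1, 3, 4, 5, 6, 7, 8, 9, 10, 12, 13, 14, 15} ∩ {2, 3, 4, 5, 7, 9, 10, 11, 12, 14, 15} = {3, 4, 5, 7, 9, 10, 12, 14, 15}
… ∩ ⟦that vanished⟧ = {3, 4, 5, 7, 9, 10, 12, 14, 15} ∩ {1, 3, 4, 5, 6, 13} = {3, 4, 5}
… ∩ ⟦southern⟧ = {3, 4, 5} ∩ {1, 3, 5, 6, 10} = {3, 5}
⟦southern pen behind 4 that vanished⟧ = {3, 5}; 15 ∉ this set.

no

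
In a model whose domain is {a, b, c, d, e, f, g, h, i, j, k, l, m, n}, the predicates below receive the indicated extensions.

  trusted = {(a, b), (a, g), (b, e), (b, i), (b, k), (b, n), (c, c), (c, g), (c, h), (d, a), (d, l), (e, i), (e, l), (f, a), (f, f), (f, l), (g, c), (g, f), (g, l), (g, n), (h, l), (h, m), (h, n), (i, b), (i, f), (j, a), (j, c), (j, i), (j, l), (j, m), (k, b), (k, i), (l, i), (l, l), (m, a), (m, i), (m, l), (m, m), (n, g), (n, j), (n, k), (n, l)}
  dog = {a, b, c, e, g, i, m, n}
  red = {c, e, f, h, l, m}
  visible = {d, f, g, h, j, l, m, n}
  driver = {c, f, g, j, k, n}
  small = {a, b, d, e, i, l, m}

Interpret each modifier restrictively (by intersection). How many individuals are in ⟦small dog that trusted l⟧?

2

⟦that trusted l⟧ = {x : ⟨x, l⟩ ∈ ⟦trusted⟧} = {d, e, f, g, h, j, l, m, n}
⟦dog⟧ = {a, b, c, e, g, i, m, n}
… ∩ ⟦that trusted l⟧ = {a, b, c, e, g, i, m, n} ∩ {d, e, f, g, h, j, l, m, n} = {e, g, m, n}
… ∩ ⟦small⟧ = {e, g, m, n} ∩ {a, b, d, e, i, l, m} = {e, m}
⟦small dog that trusted l⟧ = {e, m}, so the cardinality is 2.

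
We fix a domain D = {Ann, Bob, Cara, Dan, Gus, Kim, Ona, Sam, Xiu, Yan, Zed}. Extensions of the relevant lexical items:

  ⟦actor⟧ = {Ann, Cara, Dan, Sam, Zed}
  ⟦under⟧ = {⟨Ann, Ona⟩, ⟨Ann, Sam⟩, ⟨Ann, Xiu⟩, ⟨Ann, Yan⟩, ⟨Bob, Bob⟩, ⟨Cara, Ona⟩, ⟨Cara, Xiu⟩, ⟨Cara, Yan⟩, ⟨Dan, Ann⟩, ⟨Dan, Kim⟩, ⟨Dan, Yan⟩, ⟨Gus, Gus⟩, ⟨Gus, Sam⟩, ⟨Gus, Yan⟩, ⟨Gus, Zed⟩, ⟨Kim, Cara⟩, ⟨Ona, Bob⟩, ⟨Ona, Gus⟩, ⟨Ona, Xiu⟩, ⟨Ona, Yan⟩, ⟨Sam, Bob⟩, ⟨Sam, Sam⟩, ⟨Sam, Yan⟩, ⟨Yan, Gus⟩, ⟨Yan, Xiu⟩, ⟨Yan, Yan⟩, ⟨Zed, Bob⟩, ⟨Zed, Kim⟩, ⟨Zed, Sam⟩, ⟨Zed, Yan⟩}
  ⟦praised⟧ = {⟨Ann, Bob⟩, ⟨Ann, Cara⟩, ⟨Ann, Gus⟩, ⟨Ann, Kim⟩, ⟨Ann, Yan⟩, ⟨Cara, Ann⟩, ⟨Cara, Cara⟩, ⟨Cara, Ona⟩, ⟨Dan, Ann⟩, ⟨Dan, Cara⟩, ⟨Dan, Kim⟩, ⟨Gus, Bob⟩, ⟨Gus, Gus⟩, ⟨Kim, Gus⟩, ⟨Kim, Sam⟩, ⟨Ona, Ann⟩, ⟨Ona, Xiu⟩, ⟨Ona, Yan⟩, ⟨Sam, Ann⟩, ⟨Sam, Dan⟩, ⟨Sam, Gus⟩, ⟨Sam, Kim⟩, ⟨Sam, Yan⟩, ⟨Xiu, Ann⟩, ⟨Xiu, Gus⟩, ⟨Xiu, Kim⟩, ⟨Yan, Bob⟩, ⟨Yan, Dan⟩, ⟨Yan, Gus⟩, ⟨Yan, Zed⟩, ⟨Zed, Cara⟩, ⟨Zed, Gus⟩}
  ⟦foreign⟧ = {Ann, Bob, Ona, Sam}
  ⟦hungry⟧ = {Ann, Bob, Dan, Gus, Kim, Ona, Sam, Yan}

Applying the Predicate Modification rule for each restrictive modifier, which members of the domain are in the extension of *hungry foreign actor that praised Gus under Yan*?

⟦that praised Gus⟧ = {x : ⟨x, Gus⟩ ∈ ⟦praised⟧} = {Ann, Gus, Kim, Sam, Xiu, Yan, Zed}
⟦under Yan⟧ = {x : ⟨x, Yan⟩ ∈ ⟦under⟧} = {Ann, Cara, Dan, Gus, Ona, Sam, Yan, Zed}
⟦actor⟧ = {Ann, Cara, Dan, Sam, Zed}
… ∩ ⟦that praised Gus⟧ = {Ann, Cara, Dan, Sam, Zed} ∩ {Ann, Gus, Kim, Sam, Xiu, Yan, Zed} = {Ann, Sam, Zed}
… ∩ ⟦under Yan⟧ = {Ann, Sam, Zed} ∩ {Ann, Cara, Dan, Gus, Ona, Sam, Yan, Zed} = {Ann, Sam, Zed}
… ∩ ⟦hungry⟧ = {Ann, Sam, Zed} ∩ {Ann, Bob, Dan, Gus, Kim, Ona, Sam, Yan} = {Ann, Sam}
… ∩ ⟦foreign⟧ = {Ann, Sam} ∩ {Ann, Bob, Ona, Sam} = {Ann, Sam}
So ⟦hungry foreign actor that praised Gus under Yan⟧ = {Ann, Sam}.

{Ann, Sam}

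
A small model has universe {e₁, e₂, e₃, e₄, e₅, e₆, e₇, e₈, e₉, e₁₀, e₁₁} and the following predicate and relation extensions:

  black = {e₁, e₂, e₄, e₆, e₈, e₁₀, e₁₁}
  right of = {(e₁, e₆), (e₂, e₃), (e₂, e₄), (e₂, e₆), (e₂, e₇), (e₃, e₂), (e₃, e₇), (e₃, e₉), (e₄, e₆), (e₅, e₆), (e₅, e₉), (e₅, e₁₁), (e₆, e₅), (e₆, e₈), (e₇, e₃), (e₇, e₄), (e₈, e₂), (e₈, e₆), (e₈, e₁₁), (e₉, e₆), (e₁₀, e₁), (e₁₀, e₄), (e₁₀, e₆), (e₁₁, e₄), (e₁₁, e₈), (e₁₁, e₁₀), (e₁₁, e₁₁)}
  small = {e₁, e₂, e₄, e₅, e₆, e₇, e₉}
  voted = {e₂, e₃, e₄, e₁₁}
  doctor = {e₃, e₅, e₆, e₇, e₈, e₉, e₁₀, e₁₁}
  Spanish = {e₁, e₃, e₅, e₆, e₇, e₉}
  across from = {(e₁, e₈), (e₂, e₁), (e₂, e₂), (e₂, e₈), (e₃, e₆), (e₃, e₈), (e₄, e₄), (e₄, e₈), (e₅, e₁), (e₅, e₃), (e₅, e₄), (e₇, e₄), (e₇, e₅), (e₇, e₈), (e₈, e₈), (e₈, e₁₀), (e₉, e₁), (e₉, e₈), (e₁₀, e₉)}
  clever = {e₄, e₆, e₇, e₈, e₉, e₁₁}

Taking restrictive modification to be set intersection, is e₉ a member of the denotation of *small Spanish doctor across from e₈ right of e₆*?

⟦across from e₈⟧ = {x : ⟨x, e₈⟩ ∈ ⟦across from⟧} = {e₁, e₂, e₃, e₄, e₇, e₈, e₉}
⟦right of e₆⟧ = {x : ⟨x, e₆⟩ ∈ ⟦right of⟧} = {e₁, e₂, e₄, e₅, e₈, e₉, e₁₀}
⟦doctor⟧ = {e₃, e₅, e₆, e₇, e₈, e₉, e₁₀, e₁₁}
… ∩ ⟦across from e₈⟧ = {e₃, e₅, e₆, e₇, e₈, e₉, e₁₀, e₁₁} ∩ {e₁, e₂, e₃, e₄, e₇, e₈, e₉} = {e₃, e₇, e₈, e₉}
… ∩ ⟦right of e₆⟧ = {e₃, e₇, e₈, e₉} ∩ {e₁, e₂, e₄, e₅, e₈, e₉, e₁₀} = {e₈, e₉}
… ∩ ⟦small⟧ = {e₈, e₉} ∩ {e₁, e₂, e₄, e₅, e₆, e₇, e₉} = {e₉}
… ∩ ⟦Spanish⟧ = {e₉} ∩ {e₁, e₃, e₅, e₆, e₇, e₉} = {e₉}
⟦small Spanish doctor across from e₈ right of e₆⟧ = {e₉}; e₉ ∈ this set.

yes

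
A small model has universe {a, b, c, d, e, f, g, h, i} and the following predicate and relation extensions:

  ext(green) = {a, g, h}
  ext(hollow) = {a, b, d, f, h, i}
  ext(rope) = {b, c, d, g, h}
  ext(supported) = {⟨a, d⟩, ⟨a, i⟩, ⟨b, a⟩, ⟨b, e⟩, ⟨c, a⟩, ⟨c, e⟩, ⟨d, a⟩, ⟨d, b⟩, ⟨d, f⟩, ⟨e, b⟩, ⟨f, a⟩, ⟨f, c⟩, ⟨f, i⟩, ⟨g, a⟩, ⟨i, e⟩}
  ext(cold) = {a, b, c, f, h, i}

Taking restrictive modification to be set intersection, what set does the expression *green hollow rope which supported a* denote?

{}

⟦which supported a⟧ = {x : ⟨x, a⟩ ∈ ⟦supported⟧} = {b, c, d, f, g}
⟦rope⟧ = {b, c, d, g, h}
… ∩ ⟦which supported a⟧ = {b, c, d, g, h} ∩ {b, c, d, f, g} = {b, c, d, g}
… ∩ ⟦green⟧ = {b, c, d, g} ∩ {a, g, h} = {g}
… ∩ ⟦hollow⟧ = {g} ∩ {a, b, d, f, h, i} = ∅
So ⟦green hollow rope which supported a⟧ = {}.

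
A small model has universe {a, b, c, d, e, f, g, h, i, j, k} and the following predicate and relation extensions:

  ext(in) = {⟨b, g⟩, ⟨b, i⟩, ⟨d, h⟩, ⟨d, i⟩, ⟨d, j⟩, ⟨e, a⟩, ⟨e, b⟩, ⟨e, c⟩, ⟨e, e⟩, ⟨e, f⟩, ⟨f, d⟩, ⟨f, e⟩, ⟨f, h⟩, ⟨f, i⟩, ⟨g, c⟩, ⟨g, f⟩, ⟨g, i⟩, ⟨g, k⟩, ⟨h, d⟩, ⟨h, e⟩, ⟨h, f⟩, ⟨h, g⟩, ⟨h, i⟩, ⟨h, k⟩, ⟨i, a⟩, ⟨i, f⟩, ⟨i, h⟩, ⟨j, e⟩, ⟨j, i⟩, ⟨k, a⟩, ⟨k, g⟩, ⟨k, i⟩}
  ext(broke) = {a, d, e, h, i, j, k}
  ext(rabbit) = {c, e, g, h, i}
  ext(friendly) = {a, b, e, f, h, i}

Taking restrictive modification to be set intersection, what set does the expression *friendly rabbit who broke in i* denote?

{h}

⟦who broke⟧ = ⟦broke⟧ = {a, d, e, h, i, j, k}
⟦in i⟧ = {x : ⟨x, i⟩ ∈ ⟦in⟧} = {b, d, f, g, h, j, k}
⟦rabbit⟧ = {c, e, g, h, i}
… ∩ ⟦who broke⟧ = {c, e, g, h, i} ∩ {a, d, e, h, i, j, k} = {e, h, i}
… ∩ ⟦in i⟧ = {e, h, i} ∩ {b, d, f, g, h, j, k} = {h}
… ∩ ⟦friendly⟧ = {h} ∩ {a, b, e, f, h, i} = {h}
So ⟦friendly rabbit who broke in i⟧ = {h}.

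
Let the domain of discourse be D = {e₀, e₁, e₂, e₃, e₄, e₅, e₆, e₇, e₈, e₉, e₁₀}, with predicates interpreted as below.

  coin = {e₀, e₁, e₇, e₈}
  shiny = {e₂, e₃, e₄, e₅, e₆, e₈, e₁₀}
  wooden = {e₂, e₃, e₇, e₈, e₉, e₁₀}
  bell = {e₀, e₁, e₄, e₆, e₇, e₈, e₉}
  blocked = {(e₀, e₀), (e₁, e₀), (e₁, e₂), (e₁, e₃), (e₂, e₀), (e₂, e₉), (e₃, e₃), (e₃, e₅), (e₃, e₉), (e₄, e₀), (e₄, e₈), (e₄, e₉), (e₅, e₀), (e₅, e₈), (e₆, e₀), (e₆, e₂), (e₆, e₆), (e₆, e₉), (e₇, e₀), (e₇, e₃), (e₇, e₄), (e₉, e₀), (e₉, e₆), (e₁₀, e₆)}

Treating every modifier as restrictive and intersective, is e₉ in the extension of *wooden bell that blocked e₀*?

⟦that blocked e₀⟧ = {x : ⟨x, e₀⟩ ∈ ⟦blocked⟧} = {e₀, e₁, e₂, e₄, e₅, e₆, e₇, e₉}
⟦bell⟧ = {e₀, e₁, e₄, e₆, e₇, e₈, e₉}
… ∩ ⟦that blocked e₀⟧ = {e₀, e₁, e₄, e₆, e₇, e₈, e₉} ∩ {e₀, e₁, e₂, e₄, e₅, e₆, e₇, e₉} = {e₀, e₁, e₄, e₆, e₇, e₉}
… ∩ ⟦wooden⟧ = {e₀, e₁, e₄, e₆, e₇, e₉} ∩ {e₂, e₃, e₇, e₈, e₉, e₁₀} = {e₇, e₉}
⟦wooden bell that blocked e₀⟧ = {e₇, e₉}; e₉ ∈ this set.

yes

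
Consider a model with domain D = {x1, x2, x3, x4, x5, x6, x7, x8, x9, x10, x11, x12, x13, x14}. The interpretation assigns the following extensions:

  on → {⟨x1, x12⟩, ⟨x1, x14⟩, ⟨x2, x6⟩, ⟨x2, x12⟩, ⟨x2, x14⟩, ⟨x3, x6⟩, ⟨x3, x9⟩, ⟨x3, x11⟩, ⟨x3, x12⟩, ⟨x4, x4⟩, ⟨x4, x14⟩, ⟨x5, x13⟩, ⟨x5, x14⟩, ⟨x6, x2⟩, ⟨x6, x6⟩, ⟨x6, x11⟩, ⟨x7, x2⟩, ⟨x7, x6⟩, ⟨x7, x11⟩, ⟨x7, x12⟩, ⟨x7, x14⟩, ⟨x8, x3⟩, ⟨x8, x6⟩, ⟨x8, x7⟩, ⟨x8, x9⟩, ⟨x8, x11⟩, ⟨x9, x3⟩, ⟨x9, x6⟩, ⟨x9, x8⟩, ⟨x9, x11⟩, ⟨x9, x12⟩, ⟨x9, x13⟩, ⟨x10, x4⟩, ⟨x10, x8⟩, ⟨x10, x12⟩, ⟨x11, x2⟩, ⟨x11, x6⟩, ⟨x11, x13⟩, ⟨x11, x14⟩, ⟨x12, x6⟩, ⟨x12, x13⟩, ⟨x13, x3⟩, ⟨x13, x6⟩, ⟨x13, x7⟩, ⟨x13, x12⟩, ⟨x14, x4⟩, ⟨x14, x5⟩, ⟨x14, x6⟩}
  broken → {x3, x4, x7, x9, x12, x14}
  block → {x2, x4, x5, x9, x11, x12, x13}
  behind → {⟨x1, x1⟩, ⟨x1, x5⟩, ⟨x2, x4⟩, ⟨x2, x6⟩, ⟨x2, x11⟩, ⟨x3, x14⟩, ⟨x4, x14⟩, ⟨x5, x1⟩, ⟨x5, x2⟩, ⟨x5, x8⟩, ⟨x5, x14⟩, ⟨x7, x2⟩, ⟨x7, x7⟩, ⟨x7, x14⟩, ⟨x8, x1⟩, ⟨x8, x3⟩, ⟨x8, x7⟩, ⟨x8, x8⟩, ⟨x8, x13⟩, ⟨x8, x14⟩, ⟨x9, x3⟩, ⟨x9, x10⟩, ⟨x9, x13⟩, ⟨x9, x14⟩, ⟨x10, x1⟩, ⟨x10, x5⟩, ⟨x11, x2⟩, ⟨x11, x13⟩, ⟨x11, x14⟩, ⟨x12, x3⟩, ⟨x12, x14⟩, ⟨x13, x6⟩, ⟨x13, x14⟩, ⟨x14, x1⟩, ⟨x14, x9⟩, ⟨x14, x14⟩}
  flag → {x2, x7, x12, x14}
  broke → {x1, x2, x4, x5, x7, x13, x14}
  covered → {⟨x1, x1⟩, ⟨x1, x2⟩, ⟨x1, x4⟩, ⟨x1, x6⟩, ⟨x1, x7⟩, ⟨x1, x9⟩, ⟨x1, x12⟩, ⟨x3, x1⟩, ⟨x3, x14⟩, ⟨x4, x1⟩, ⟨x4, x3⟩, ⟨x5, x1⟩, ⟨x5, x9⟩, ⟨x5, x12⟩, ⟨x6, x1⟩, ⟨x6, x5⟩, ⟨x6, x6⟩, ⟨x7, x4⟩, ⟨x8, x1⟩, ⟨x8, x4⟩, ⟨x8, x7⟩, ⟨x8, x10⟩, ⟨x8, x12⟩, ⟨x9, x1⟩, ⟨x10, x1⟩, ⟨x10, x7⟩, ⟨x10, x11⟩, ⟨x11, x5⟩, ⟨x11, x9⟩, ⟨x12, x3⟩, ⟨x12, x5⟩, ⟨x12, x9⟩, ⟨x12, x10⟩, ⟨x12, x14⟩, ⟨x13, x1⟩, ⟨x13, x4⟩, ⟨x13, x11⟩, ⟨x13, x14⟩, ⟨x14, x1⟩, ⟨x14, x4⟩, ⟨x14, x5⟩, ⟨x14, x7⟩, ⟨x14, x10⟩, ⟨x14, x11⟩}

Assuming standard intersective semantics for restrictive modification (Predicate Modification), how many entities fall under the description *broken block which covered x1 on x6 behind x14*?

1

⟦which covered x1⟧ = {x : ⟨x, x1⟩ ∈ ⟦covered⟧} = {x1, x3, x4, x5, x6, x8, x9, x10, x13, x14}
⟦on x6⟧ = {x : ⟨x, x6⟩ ∈ ⟦on⟧} = {x2, x3, x6, x7, x8, x9, x11, x12, x13, x14}
⟦behind x14⟧ = {x : ⟨x, x14⟩ ∈ ⟦behind⟧} = {x3, x4, x5, x7, x8, x9, x11, x12, x13, x14}
⟦block⟧ = {x2, x4, x5, x9, x11, x12, x13}
… ∩ ⟦which covered x1⟧ = {x2, x4, x5, x9, x11, x12, x13} ∩ {x1, x3, x4, x5, x6, x8, x9, x10, x13, x14} = {x4, x5, x9, x13}
… ∩ ⟦on x6⟧ = {x4, x5, x9, x13} ∩ {x2, x3, x6, x7, x8, x9, x11, x12, x13, x14} = {x9, x13}
… ∩ ⟦behind x14⟧ = {x9, x13} ∩ {x3, x4, x5, x7, x8, x9, x11, x12, x13, x14} = {x9, x13}
… ∩ ⟦broken⟧ = {x9, x13} ∩ {x3, x4, x7, x9, x12, x14} = {x9}
⟦broken block which covered x1 on x6 behind x14⟧ = {x9}, so the cardinality is 1.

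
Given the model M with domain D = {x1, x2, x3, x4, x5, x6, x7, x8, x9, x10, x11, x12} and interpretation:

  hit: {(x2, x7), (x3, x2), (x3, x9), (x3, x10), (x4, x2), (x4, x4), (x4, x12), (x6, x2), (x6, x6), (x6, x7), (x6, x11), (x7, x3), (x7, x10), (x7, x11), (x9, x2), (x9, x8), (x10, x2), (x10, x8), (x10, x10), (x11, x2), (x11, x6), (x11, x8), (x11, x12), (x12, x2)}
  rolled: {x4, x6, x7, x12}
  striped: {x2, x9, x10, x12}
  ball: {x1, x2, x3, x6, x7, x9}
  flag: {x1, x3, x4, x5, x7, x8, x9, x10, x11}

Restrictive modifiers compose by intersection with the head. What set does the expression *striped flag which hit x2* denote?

{x9, x10}

⟦which hit x2⟧ = {x : ⟨x, x2⟩ ∈ ⟦hit⟧} = {x3, x4, x6, x9, x10, x11, x12}
⟦flag⟧ = {x1, x3, x4, x5, x7, x8, x9, x10, x11}
… ∩ ⟦which hit x2⟧ = {x1, x3, x4, x5, x7, x8, x9, x10, x11} ∩ {x3, x4, x6, x9, x10, x11, x12} = {x3, x4, x9, x10, x11}
… ∩ ⟦striped⟧ = {x3, x4, x9, x10, x11} ∩ {x2, x9, x10, x12} = {x9, x10}
So ⟦striped flag which hit x2⟧ = {x9, x10}.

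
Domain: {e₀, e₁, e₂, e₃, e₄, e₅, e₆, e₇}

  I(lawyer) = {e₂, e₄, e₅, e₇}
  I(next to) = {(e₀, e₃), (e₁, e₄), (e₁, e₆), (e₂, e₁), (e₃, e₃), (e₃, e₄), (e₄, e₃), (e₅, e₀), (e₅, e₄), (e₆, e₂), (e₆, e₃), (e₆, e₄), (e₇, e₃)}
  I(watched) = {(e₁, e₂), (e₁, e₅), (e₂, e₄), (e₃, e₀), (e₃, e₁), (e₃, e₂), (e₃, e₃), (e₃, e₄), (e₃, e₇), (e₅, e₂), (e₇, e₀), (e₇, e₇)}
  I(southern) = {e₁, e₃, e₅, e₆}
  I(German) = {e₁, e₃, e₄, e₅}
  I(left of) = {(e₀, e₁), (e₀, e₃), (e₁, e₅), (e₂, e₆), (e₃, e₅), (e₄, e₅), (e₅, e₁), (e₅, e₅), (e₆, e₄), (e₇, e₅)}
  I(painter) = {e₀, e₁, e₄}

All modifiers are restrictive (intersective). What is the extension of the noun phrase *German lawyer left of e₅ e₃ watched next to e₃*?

{e₄}

⟦left of e₅⟧ = {x : ⟨x, e₅⟩ ∈ ⟦left of⟧} = {e₁, e₃, e₄, e₅, e₇}
⟦e₃ watched⟧ = {x : ⟨e₃, x⟩ ∈ ⟦watched⟧} = {e₀, e₁, e₂, e₃, e₄, e₇}
⟦next to e₃⟧ = {x : ⟨x, e₃⟩ ∈ ⟦next to⟧} = {e₀, e₃, e₄, e₆, e₇}
⟦lawyer⟧ = {e₂, e₄, e₅, e₇}
… ∩ ⟦left of e₅⟧ = {e₂, e₄, e₅, e₇} ∩ {e₁, e₃, e₄, e₅, e₇} = {e₄, e₅, e₇}
… ∩ ⟦e₃ watched⟧ = {e₄, e₅, e₇} ∩ {e₀, e₁, e₂, e₃, e₄, e₇} = {e₄, e₇}
… ∩ ⟦next to e₃⟧ = {e₄, e₇} ∩ {e₀, e₃, e₄, e₆, e₇} = {e₄, e₇}
… ∩ ⟦German⟧ = {e₄, e₇} ∩ {e₁, e₃, e₄, e₅} = {e₄}
So ⟦German lawyer left of e₅ e₃ watched next to e₃⟧ = {e₄}.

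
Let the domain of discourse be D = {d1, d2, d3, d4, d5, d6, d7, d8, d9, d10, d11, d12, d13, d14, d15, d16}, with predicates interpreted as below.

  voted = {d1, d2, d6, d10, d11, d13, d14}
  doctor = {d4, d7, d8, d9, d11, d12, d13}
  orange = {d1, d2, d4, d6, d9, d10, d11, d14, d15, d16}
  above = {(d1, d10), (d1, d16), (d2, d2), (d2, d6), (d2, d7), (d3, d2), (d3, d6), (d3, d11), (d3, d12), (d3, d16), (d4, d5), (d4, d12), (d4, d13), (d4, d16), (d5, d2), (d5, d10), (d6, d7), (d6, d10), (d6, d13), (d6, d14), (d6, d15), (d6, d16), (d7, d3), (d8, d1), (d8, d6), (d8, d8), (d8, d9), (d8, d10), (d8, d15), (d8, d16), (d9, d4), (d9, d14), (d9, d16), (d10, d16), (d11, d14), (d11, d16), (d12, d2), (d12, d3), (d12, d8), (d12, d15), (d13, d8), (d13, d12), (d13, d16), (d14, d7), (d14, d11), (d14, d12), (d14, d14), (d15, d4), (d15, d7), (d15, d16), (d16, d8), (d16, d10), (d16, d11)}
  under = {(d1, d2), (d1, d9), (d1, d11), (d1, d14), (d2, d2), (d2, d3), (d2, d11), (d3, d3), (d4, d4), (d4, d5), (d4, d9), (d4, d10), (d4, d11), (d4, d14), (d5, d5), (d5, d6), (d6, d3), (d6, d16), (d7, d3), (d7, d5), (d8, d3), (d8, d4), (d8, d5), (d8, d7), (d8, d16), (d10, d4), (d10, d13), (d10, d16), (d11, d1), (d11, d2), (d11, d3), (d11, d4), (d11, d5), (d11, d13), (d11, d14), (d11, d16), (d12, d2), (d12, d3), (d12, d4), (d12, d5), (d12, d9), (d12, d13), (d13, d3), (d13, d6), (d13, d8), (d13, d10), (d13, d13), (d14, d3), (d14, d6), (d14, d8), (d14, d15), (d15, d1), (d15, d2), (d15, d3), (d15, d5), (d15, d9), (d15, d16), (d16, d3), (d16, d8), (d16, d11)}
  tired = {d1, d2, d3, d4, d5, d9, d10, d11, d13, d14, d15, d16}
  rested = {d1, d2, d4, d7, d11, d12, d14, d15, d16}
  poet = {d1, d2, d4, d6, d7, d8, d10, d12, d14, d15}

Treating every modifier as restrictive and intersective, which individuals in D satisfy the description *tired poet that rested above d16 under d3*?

{d15}

⟦that rested⟧ = ⟦rested⟧ = {d1, d2, d4, d7, d11, d12, d14, d15, d16}
⟦above d16⟧ = {x : ⟨x, d16⟩ ∈ ⟦above⟧} = {d1, d3, d4, d6, d8, d9, d10, d11, d13, d15}
⟦under d3⟧ = {x : ⟨x, d3⟩ ∈ ⟦under⟧} = {d2, d3, d6, d7, d8, d11, d12, d13, d14, d15, d16}
⟦poet⟧ = {d1, d2, d4, d6, d7, d8, d10, d12, d14, d15}
… ∩ ⟦that rested⟧ = {d1, d2, d4, d6, d7, d8, d10, d12, d14, d15} ∩ {d1, d2, d4, d7, d11, d12, d14, d15, d16} = {d1, d2, d4, d7, d12, d14, d15}
… ∩ ⟦above d16⟧ = {d1, d2, d4, d7, d12, d14, d15} ∩ {d1, d3, d4, d6, d8, d9, d10, d11, d13, d15} = {d1, d4, d15}
… ∩ ⟦under d3⟧ = {d1, d4, d15} ∩ {d2, d3, d6, d7, d8, d11, d12, d13, d14, d15, d16} = {d15}
… ∩ ⟦tired⟧ = {d15} ∩ {d1, d2, d3, d4, d5, d9, d10, d11, d13, d14, d15, d16} = {d15}
So ⟦tired poet that rested above d16 under d3⟧ = {d15}.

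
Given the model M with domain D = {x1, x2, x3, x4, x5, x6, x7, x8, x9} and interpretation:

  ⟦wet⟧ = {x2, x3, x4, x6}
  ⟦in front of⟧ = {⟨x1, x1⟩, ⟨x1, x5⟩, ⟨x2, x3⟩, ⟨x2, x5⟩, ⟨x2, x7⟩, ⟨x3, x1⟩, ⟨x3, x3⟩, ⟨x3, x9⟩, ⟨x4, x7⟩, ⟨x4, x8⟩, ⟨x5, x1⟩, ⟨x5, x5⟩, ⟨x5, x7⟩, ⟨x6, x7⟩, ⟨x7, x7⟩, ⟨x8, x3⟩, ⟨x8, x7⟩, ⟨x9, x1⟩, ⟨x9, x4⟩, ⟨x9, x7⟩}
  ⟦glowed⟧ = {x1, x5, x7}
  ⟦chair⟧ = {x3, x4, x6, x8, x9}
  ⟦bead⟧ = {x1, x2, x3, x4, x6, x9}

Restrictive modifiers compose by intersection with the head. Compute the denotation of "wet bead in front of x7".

⟦in front of x7⟧ = {x : ⟨x, x7⟩ ∈ ⟦in front of⟧} = {x2, x4, x5, x6, x7, x8, x9}
⟦bead⟧ = {x1, x2, x3, x4, x6, x9}
… ∩ ⟦in front of x7⟧ = {x1, x2, x3, x4, x6, x9} ∩ {x2, x4, x5, x6, x7, x8, x9} = {x2, x4, x6, x9}
… ∩ ⟦wet⟧ = {x2, x4, x6, x9} ∩ {x2, x3, x4, x6} = {x2, x4, x6}
So ⟦wet bead in front of x7⟧ = {x2, x4, x6}.

{x2, x4, x6}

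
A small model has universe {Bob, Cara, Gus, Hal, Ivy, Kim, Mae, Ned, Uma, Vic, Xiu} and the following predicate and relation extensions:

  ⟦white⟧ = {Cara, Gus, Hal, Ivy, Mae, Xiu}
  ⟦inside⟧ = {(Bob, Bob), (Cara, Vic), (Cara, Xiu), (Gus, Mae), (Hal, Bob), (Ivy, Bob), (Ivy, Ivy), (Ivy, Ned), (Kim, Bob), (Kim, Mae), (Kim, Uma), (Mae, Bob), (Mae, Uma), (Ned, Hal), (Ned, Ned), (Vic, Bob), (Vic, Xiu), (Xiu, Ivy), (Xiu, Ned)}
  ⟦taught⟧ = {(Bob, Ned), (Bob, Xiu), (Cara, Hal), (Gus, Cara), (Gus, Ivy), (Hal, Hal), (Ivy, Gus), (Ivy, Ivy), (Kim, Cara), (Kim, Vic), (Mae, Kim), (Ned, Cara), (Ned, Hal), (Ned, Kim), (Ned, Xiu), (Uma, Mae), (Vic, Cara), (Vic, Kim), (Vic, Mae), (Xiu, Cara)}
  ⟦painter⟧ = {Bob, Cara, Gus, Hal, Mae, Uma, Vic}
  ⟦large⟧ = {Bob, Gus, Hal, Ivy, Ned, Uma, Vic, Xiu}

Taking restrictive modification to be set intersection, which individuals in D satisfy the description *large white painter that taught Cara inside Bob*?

⟦that taught Cara⟧ = {x : ⟨x, Cara⟩ ∈ ⟦taught⟧} = {Gus, Kim, Ned, Vic, Xiu}
⟦inside Bob⟧ = {x : ⟨x, Bob⟩ ∈ ⟦inside⟧} = {Bob, Hal, Ivy, Kim, Mae, Vic}
⟦painter⟧ = {Bob, Cara, Gus, Hal, Mae, Uma, Vic}
… ∩ ⟦that taught Cara⟧ = {Bob, Cara, Gus, Hal, Mae, Uma, Vic} ∩ {Gus, Kim, Ned, Vic, Xiu} = {Gus, Vic}
… ∩ ⟦inside Bob⟧ = {Gus, Vic} ∩ {Bob, Hal, Ivy, Kim, Mae, Vic} = {Vic}
… ∩ ⟦large⟧ = {Vic} ∩ {Bob, Gus, Hal, Ivy, Ned, Uma, Vic, Xiu} = {Vic}
… ∩ ⟦white⟧ = {Vic} ∩ {Cara, Gus, Hal, Ivy, Mae, Xiu} = ∅
So ⟦large white painter that taught Cara inside Bob⟧ = { }.

{ }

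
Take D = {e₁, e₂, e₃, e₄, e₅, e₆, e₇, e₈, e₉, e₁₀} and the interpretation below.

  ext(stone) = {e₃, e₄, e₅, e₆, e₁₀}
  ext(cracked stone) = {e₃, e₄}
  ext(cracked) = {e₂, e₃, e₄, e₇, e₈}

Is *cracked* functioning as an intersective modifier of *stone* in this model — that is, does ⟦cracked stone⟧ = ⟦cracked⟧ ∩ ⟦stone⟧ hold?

yes

⟦cracked⟧ ∩ ⟦stone⟧ = {e₂, e₃, e₄, e₇, e₈} ∩ {e₃, e₄, e₅, e₆, e₁₀} = {e₃, e₄}
Observed ⟦cracked stone⟧ = {e₃, e₄}.
These coincide, so the modifier is intersective here.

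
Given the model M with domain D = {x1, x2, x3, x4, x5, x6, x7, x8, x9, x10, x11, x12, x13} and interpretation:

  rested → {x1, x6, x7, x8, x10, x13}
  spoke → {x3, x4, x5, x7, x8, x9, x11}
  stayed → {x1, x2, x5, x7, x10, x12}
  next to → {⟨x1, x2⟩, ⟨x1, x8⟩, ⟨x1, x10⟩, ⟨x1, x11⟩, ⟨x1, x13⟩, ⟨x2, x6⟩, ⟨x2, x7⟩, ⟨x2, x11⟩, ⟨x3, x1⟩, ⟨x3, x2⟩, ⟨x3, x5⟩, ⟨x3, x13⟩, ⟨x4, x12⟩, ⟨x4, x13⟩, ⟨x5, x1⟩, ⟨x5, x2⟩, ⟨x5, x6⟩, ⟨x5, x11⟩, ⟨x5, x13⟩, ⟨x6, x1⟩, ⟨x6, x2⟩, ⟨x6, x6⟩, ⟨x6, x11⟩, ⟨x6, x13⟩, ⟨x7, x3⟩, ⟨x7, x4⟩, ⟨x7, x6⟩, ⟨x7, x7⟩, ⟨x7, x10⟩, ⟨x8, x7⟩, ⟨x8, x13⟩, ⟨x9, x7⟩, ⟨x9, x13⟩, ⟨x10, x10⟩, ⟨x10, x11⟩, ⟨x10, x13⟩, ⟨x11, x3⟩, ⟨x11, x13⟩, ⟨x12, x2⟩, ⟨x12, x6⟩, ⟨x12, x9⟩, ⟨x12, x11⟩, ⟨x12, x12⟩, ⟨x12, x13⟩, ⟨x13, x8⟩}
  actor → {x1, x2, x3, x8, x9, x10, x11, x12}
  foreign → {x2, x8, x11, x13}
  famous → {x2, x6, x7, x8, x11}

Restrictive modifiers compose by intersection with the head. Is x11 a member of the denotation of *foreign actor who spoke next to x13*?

yes

⟦who spoke⟧ = ⟦spoke⟧ = {x3, x4, x5, x7, x8, x9, x11}
⟦next to x13⟧ = {x : ⟨x, x13⟩ ∈ ⟦next to⟧} = {x1, x3, x4, x5, x6, x8, x9, x10, x11, x12}
⟦actor⟧ = {x1, x2, x3, x8, x9, x10, x11, x12}
… ∩ ⟦who spoke⟧ = {x1, x2, x3, x8, x9, x10, x11, x12} ∩ {x3, x4, x5, x7, x8, x9, x11} = {x3, x8, x9, x11}
… ∩ ⟦next to x13⟧ = {x3, x8, x9, x11} ∩ {x1, x3, x4, x5, x6, x8, x9, x10, x11, x12} = {x3, x8, x9, x11}
… ∩ ⟦foreign⟧ = {x3, x8, x9, x11} ∩ {x2, x8, x11, x13} = {x8, x11}
⟦foreign actor who spoke next to x13⟧ = {x8, x11}; x11 ∈ this set.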